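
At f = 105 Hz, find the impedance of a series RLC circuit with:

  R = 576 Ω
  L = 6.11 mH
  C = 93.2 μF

Step 1 — Angular frequency: ω = 2π·f = 2π·105 = 659.7 rad/s.
Step 2 — Component impedances:
  R: Z = R = 576 Ω
  L: Z = jωL = j·659.7·0.00611 = 0 + j4.031 Ω
  C: Z = 1/(jωC) = -j/(ω·C) = 0 - j16.26 Ω
Step 3 — Series combination: Z_total = R + L + C = 576 - j12.23 Ω = 576.1∠-1.2° Ω.

Z = 576 - j12.23 Ω = 576.1∠-1.2° Ω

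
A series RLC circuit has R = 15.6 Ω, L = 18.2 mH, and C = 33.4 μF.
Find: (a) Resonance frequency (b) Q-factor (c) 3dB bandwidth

Step 1 — Resonance: ω₀ = 1/√(LC) = 1/√(0.0182·3.34e-05) = 1283 rad/s.
Step 2 — f₀ = ω₀/(2π) = 204.1 Hz.
Step 3 — Series Q: Q = ω₀L/R = 1283·0.0182/15.6 = 1.496.
Step 4 — Bandwidth: Δω = ω₀/Q = 857.1 rad/s; BW = Δω/(2π) = 136.4 Hz.

(a) f₀ = 204.1 Hz  (b) Q = 1.496  (c) BW = 136.4 Hz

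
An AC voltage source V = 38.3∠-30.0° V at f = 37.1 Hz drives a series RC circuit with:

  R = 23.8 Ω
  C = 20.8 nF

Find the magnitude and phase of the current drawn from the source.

Step 1 — Angular frequency: ω = 2π·f = 2π·37.1 = 233.1 rad/s.
Step 2 — Component impedances:
  R: Z = R = 23.8 Ω
  C: Z = 1/(jωC) = -j/(ω·C) = 0 - j2.062e+05 Ω
Step 3 — Series combination: Z_total = R + C = 23.8 - j2.062e+05 Ω = 2.062e+05∠-90.0° Ω.
Step 4 — Source phasor: V = 38.3∠-30.0° V = 33.17 - j19.15 V.
Step 5 — Ohm's law: I = V / Z_total = (33.17 - j19.15) / (23.8 - j2.062e+05) = 9.287e-05 + j0.0001608 A.
Step 6 — Convert to polar: |I| = 0.0001857 A, ∠I = 60.0°.

I = 0.0001857∠60.0° A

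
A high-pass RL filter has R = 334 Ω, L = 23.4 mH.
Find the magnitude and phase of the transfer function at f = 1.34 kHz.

Step 1 — Angular frequency: ω = 2π·1340 = 8419 rad/s.
Step 2 — Transfer function: H(jω) = jωL/(R + jωL).
Step 3 — Numerator jωL = j·197; denominator R + jωL = 334 + j197.
Step 4 — H = 0.2581 + j0.4376.
Step 5 — Magnitude: |H| = 0.5081 (-5.9 dB); phase: φ = 59.5°.

|H| = 0.5081 (-5.9 dB), φ = 59.5°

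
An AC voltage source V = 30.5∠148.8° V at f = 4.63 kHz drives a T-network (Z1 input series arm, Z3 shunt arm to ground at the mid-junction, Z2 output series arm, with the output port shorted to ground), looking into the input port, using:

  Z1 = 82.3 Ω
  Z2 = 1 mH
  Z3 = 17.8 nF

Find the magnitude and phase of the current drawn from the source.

Step 1 — Angular frequency: ω = 2π·f = 2π·4630 = 2.909e+04 rad/s.
Step 2 — Component impedances:
  Z1: Z = R = 82.3 Ω
  Z2: Z = jωL = j·2.909e+04·0.001 = 0 + j29.09 Ω
  Z3: Z = 1/(jωC) = -j/(ω·C) = 0 - j1931 Ω
Step 3 — With the output port shorted to ground, the output series arm Z2 runs from the junction to ground; the shunt arm Z3 also runs from the junction to ground. They appear in parallel: Z3 || Z2 = 0 + j29.54 Ω.
Step 4 — Series with input arm Z1: Z_in = Z1 + (Z3 || Z2) = 82.3 + j29.54 Ω = 87.44∠19.7° Ω.
Step 5 — Source phasor: V = 30.5∠148.8° V = -26.09 + j15.8 V.
Step 6 — Ohm's law: I = V / Z_total = (-26.09 + j15.8) / (82.3 + j29.54) = -0.2198 + j0.2709 A.
Step 7 — Convert to polar: |I| = 0.3488 A, ∠I = 129.1°.

I = 0.3488∠129.1° A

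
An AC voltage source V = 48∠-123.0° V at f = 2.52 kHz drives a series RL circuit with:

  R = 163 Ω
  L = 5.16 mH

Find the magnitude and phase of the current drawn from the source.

Step 1 — Angular frequency: ω = 2π·f = 2π·2520 = 1.583e+04 rad/s.
Step 2 — Component impedances:
  R: Z = R = 163 Ω
  L: Z = jωL = j·1.583e+04·0.00516 = 0 + j81.7 Ω
Step 3 — Series combination: Z_total = R + L = 163 + j81.7 Ω = 182.3∠26.6° Ω.
Step 4 — Source phasor: V = 48∠-123.0° V = -26.14 - j40.26 V.
Step 5 — Ohm's law: I = V / Z_total = (-26.14 - j40.26) / (163 + j81.7) = -0.2271 - j0.1331 A.
Step 6 — Convert to polar: |I| = 0.2633 A, ∠I = -149.6°.

I = 0.2633∠-149.6° A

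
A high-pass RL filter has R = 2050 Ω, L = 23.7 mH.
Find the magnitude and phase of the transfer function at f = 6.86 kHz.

Step 1 — Angular frequency: ω = 2π·6860 = 4.31e+04 rad/s.
Step 2 — Transfer function: H(jω) = jωL/(R + jωL).
Step 3 — Numerator jωL = j·1022; denominator R + jωL = 2050 + j1022.
Step 4 — H = 0.1989 + j0.3992.
Step 5 — Magnitude: |H| = 0.446 (-7.0 dB); phase: φ = 63.5°.

|H| = 0.446 (-7.0 dB), φ = 63.5°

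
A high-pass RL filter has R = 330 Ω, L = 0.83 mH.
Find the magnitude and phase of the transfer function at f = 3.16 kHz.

Step 1 — Angular frequency: ω = 2π·3160 = 1.985e+04 rad/s.
Step 2 — Transfer function: H(jω) = jωL/(R + jωL).
Step 3 — Numerator jωL = j·16.48; denominator R + jωL = 330 + j16.48.
Step 4 — H = 0.002488 + j0.04981.
Step 5 — Magnitude: |H| = 0.04988 (-26.0 dB); phase: φ = 87.1°.

|H| = 0.04988 (-26.0 dB), φ = 87.1°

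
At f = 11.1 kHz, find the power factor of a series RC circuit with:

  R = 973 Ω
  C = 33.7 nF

Step 1 — Angular frequency: ω = 2π·f = 2π·1.11e+04 = 6.974e+04 rad/s.
Step 2 — Component impedances:
  R: Z = R = 973 Ω
  C: Z = 1/(jωC) = -j/(ω·C) = 0 - j425.5 Ω
Step 3 — Series combination: Z_total = R + C = 973 - j425.5 Ω = 1062∠-23.6° Ω.
Step 4 — Power factor: PF = cos(φ) = Re(Z)/|Z| = 973/1062 = 0.9162.
Step 5 — Type: Im(Z) = -425.5 ⇒ leading (phase φ = -23.6°).

PF = 0.9162 (leading, φ = -23.6°)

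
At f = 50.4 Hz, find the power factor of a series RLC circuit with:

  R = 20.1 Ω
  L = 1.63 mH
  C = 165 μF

Step 1 — Angular frequency: ω = 2π·f = 2π·50.4 = 316.7 rad/s.
Step 2 — Component impedances:
  R: Z = R = 20.1 Ω
  L: Z = jωL = j·316.7·0.00163 = 0 + j0.5162 Ω
  C: Z = 1/(jωC) = -j/(ω·C) = 0 - j19.14 Ω
Step 3 — Series combination: Z_total = R + L + C = 20.1 - j18.62 Ω = 27.4∠-42.8° Ω.
Step 4 — Power factor: PF = cos(φ) = Re(Z)/|Z| = 20.1/27.4 = 0.7336.
Step 5 — Type: Im(Z) = -18.62 ⇒ leading (phase φ = -42.8°).

PF = 0.7336 (leading, φ = -42.8°)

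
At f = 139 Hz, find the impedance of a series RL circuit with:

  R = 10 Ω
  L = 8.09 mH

Step 1 — Angular frequency: ω = 2π·f = 2π·139 = 873.4 rad/s.
Step 2 — Component impedances:
  R: Z = R = 10 Ω
  L: Z = jωL = j·873.4·0.00809 = 0 + j7.066 Ω
Step 3 — Series combination: Z_total = R + L = 10 + j7.066 Ω = 12.24∠35.2° Ω.

Z = 10 + j7.066 Ω = 12.24∠35.2° Ω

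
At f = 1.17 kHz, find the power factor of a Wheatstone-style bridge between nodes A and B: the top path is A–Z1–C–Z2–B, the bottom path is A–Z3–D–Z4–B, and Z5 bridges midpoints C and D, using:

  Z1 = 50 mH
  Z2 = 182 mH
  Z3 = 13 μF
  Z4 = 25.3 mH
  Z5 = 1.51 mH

Step 1 — Angular frequency: ω = 2π·f = 2π·1170 = 7351 rad/s.
Step 2 — Component impedances:
  Z1: Z = jωL = j·7351·0.05 = 0 + j367.6 Ω
  Z2: Z = jωL = j·7351·0.182 = 0 + j1338 Ω
  Z3: Z = 1/(jωC) = -j/(ω·C) = 0 - j10.46 Ω
  Z4: Z = jωL = j·7351·0.0253 = 0 + j186 Ω
  Z5: Z = jωL = j·7351·0.00151 = 0 + j11.1 Ω
Step 3 — Bridge requires nodal analysis (the Z5 bridge couples midpoints C and D, so the two paths cannot be reduced to a simple series/parallel combination). Setting node B to ground and injecting 1 A at node A, the 3-node admittance system at A, C, D solves to V_A = Z_AB = 0 + j152.8 Ω = 152.8∠90.0° Ω.
Step 4 — Power factor: PF = cos(φ) = Re(Z)/|Z| = 0/152.8 = 0.
Step 5 — Type: Im(Z) = 152.8 ⇒ lagging (phase φ = 90.0°).

PF = 0 (lagging, φ = 90.0°)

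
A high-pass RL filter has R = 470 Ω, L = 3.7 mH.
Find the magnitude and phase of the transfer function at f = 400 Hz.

Step 1 — Angular frequency: ω = 2π·400 = 2513 rad/s.
Step 2 — Transfer function: H(jω) = jωL/(R + jωL).
Step 3 — Numerator jωL = j·9.299; denominator R + jωL = 470 + j9.299.
Step 4 — H = 0.0003913 + j0.01978.
Step 5 — Magnitude: |H| = 0.01978 (-34.1 dB); phase: φ = 88.9°.

|H| = 0.01978 (-34.1 dB), φ = 88.9°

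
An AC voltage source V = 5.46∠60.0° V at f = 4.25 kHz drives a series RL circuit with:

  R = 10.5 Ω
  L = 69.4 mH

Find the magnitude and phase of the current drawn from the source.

Step 1 — Angular frequency: ω = 2π·f = 2π·4250 = 2.67e+04 rad/s.
Step 2 — Component impedances:
  R: Z = R = 10.5 Ω
  L: Z = jωL = j·2.67e+04·0.0694 = 0 + j1853 Ω
Step 3 — Series combination: Z_total = R + L = 10.5 + j1853 Ω = 1853∠89.7° Ω.
Step 4 — Source phasor: V = 5.46∠60.0° V = 2.73 + j4.728 V.
Step 5 — Ohm's law: I = V / Z_total = (2.73 + j4.728) / (10.5 + j1853) = 0.00256 - j0.001459 A.
Step 6 — Convert to polar: |I| = 0.002946 A, ∠I = -29.7°.

I = 0.002946∠-29.7° A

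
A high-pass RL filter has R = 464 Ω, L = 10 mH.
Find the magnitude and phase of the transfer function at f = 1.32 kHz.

Step 1 — Angular frequency: ω = 2π·1320 = 8294 rad/s.
Step 2 — Transfer function: H(jω) = jωL/(R + jωL).
Step 3 — Numerator jωL = j·82.94; denominator R + jωL = 464 + j82.94.
Step 4 — H = 0.03096 + j0.1732.
Step 5 — Magnitude: |H| = 0.176 (-15.1 dB); phase: φ = 79.9°.

|H| = 0.176 (-15.1 dB), φ = 79.9°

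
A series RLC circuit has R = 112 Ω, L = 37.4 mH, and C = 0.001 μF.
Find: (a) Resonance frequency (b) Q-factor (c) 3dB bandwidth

Step 1 — Resonance: ω₀ = 1/√(LC) = 1/√(0.0374·1e-09) = 1.635e+05 rad/s.
Step 2 — f₀ = ω₀/(2π) = 2.602e+04 Hz.
Step 3 — Series Q: Q = ω₀L/R = 1.635e+05·0.0374/112 = 54.6.
Step 4 — Bandwidth: Δω = ω₀/Q = 2995 rad/s; BW = Δω/(2π) = 476.6 Hz.

(a) f₀ = 2.602e+04 Hz  (b) Q = 54.6  (c) BW = 476.6 Hz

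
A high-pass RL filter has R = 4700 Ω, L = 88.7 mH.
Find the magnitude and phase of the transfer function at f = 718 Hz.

Step 1 — Angular frequency: ω = 2π·718 = 4511 rad/s.
Step 2 — Transfer function: H(jω) = jωL/(R + jωL).
Step 3 — Numerator jωL = j·400.2; denominator R + jωL = 4700 + j400.2.
Step 4 — H = 0.007197 + j0.08453.
Step 5 — Magnitude: |H| = 0.08483 (-21.4 dB); phase: φ = 85.1°.

|H| = 0.08483 (-21.4 dB), φ = 85.1°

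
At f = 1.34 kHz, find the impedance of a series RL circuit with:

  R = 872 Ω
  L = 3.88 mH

Step 1 — Angular frequency: ω = 2π·f = 2π·1340 = 8419 rad/s.
Step 2 — Component impedances:
  R: Z = R = 872 Ω
  L: Z = jωL = j·8419·0.00388 = 0 + j32.67 Ω
Step 3 — Series combination: Z_total = R + L = 872 + j32.67 Ω = 872.6∠2.1° Ω.

Z = 872 + j32.67 Ω = 872.6∠2.1° Ω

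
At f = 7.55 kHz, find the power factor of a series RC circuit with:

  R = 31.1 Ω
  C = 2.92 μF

Step 1 — Angular frequency: ω = 2π·f = 2π·7550 = 4.744e+04 rad/s.
Step 2 — Component impedances:
  R: Z = R = 31.1 Ω
  C: Z = 1/(jωC) = -j/(ω·C) = 0 - j7.219 Ω
Step 3 — Series combination: Z_total = R + C = 31.1 - j7.219 Ω = 31.93∠-13.1° Ω.
Step 4 — Power factor: PF = cos(φ) = Re(Z)/|Z| = 31.1/31.927 = 0.9741.
Step 5 — Type: Im(Z) = -7.219 ⇒ leading (phase φ = -13.1°).

PF = 0.9741 (leading, φ = -13.1°)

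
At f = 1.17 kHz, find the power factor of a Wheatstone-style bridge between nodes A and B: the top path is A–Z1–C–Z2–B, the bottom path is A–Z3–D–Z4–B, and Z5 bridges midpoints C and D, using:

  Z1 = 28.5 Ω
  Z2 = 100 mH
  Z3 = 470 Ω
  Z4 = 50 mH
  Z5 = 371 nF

Step 1 — Angular frequency: ω = 2π·f = 2π·1170 = 7351 rad/s.
Step 2 — Component impedances:
  Z1: Z = R = 28.5 Ω
  Z2: Z = jωL = j·7351·0.1 = 0 + j735.1 Ω
  Z3: Z = R = 470 Ω
  Z4: Z = jωL = j·7351·0.05 = 0 + j367.6 Ω
  Z5: Z = 1/(jωC) = -j/(ω·C) = 0 - j366.7 Ω
Step 3 — Bridge requires nodal analysis (the Z5 bridge couples midpoints C and D, so the two paths cannot be reduced to a simple series/parallel combination). Setting node B to ground and injecting 1 A at node A, the 3-node admittance system at A, C, D solves to V_A = Z_AB = 128.4 + j152.9 Ω = 199.7∠50.0° Ω.
Step 4 — Power factor: PF = cos(φ) = Re(Z)/|Z| = 128.42/199.67 = 0.6432.
Step 5 — Type: Im(Z) = 152.9 ⇒ lagging (phase φ = 50.0°).

PF = 0.6432 (lagging, φ = 50.0°)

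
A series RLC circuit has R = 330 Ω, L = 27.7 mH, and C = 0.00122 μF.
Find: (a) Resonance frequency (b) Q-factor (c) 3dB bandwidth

Step 1 — Resonance: ω₀ = 1/√(LC) = 1/√(0.0277·1.22e-09) = 1.72e+05 rad/s.
Step 2 — f₀ = ω₀/(2π) = 2.738e+04 Hz.
Step 3 — Series Q: Q = ω₀L/R = 1.72e+05·0.0277/330 = 14.44.
Step 4 — Bandwidth: Δω = ω₀/Q = 1.191e+04 rad/s; BW = Δω/(2π) = 1896 Hz.

(a) f₀ = 2.738e+04 Hz  (b) Q = 14.44  (c) BW = 1896 Hz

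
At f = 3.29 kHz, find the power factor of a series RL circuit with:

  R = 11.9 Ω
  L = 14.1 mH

Step 1 — Angular frequency: ω = 2π·f = 2π·3290 = 2.067e+04 rad/s.
Step 2 — Component impedances:
  R: Z = R = 11.9 Ω
  L: Z = jωL = j·2.067e+04·0.0141 = 0 + j291.5 Ω
Step 3 — Series combination: Z_total = R + L = 11.9 + j291.5 Ω = 291.7∠87.7° Ω.
Step 4 — Power factor: PF = cos(φ) = Re(Z)/|Z| = 11.9/291.71 = 0.04079.
Step 5 — Type: Im(Z) = 291.5 ⇒ lagging (phase φ = 87.7°).

PF = 0.04079 (lagging, φ = 87.7°)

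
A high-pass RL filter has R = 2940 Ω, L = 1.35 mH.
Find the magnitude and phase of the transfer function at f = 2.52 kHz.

Step 1 — Angular frequency: ω = 2π·2520 = 1.583e+04 rad/s.
Step 2 — Transfer function: H(jω) = jωL/(R + jωL).
Step 3 — Numerator jωL = j·21.38; denominator R + jωL = 2940 + j21.38.
Step 4 — H = 5.286e-05 + j0.00727.
Step 5 — Magnitude: |H| = 0.00727 (-42.8 dB); phase: φ = 89.6°.

|H| = 0.00727 (-42.8 dB), φ = 89.6°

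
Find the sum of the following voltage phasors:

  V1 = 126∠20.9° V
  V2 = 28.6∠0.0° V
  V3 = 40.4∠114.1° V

Step 1 — Convert each phasor to rectangular form:
  V1 = 126·(cos(20.9°) + j·sin(20.9°)) = 117.7 + j44.95 V
  V2 = 28.6·(cos(0.0°) + j·sin(0.0°)) = 28.6 V
  V3 = 40.4·(cos(114.1°) + j·sin(114.1°)) = -16.5 + j36.88 V
Step 2 — Sum components: V_total = 129.8 + j81.83 V.
Step 3 — Convert to polar: |V_total| = 153.5 V, ∠V_total = 32.2°.

V_total = 153.5∠32.2° V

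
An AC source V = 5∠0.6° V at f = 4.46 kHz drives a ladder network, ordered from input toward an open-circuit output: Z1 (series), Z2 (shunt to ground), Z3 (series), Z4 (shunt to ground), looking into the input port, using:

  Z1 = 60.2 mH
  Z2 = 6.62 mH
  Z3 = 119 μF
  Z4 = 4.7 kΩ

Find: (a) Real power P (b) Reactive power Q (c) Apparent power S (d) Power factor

Step 1 — Angular frequency: ω = 2π·f = 2π·4460 = 2.802e+04 rad/s.
Step 2 — Component impedances:
  Z1: Z = jωL = j·2.802e+04·0.0602 = 0 + j1687 Ω
  Z2: Z = jωL = j·2.802e+04·0.00662 = 0 + j185.5 Ω
  Z3: Z = 1/(jωC) = -j/(ω·C) = 0 - j0.2999 Ω
  Z4: Z = R = 4700 Ω
Step 3 — Ladder network (open output): work backward from the far end, alternating series and parallel combinations. Z_in = 7.311 + j1872 Ω = 1872∠89.8° Ω.
Step 4 — Source phasor: V = 5∠0.6° V = 5 + j0.05236 V.
Step 5 — Current: I = V / Z = 3.839e-05 - j0.00267 A = 0.002671∠-89.2° A.
Step 6 — Complex power: S = V·I* = 5.214e-05 + j0.01335 VA.
Step 7 — Real power: P = Re(S) = 5.214e-05 W.
Step 8 — Reactive power: Q = Im(S) = 0.01335 VAR.
Step 9 — Apparent power: |S| = 0.01335 VA.
Step 10 — Power factor: PF = P/|S| = 0.003905 (lagging).

(a) P = 5.214e-05 W  (b) Q = 0.01335 VAR  (c) S = 0.01335 VA  (d) PF = 0.003905 (lagging)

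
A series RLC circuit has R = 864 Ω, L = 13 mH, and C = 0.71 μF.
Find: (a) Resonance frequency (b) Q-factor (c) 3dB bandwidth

Step 1 — Resonance: ω₀ = 1/√(LC) = 1/√(0.013·7.1e-07) = 1.041e+04 rad/s.
Step 2 — f₀ = ω₀/(2π) = 1657 Hz.
Step 3 — Series Q: Q = ω₀L/R = 1.041e+04·0.013/864 = 0.1566.
Step 4 — Bandwidth: Δω = ω₀/Q = 6.646e+04 rad/s; BW = Δω/(2π) = 1.058e+04 Hz.

(a) f₀ = 1657 Hz  (b) Q = 0.1566  (c) BW = 1.058e+04 Hz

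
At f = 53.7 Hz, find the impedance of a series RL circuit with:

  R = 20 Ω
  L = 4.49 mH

Step 1 — Angular frequency: ω = 2π·f = 2π·53.7 = 337.4 rad/s.
Step 2 — Component impedances:
  R: Z = R = 20 Ω
  L: Z = jωL = j·337.4·0.00449 = 0 + j1.515 Ω
Step 3 — Series combination: Z_total = R + L = 20 + j1.515 Ω = 20.06∠4.3° Ω.

Z = 20 + j1.515 Ω = 20.06∠4.3° Ω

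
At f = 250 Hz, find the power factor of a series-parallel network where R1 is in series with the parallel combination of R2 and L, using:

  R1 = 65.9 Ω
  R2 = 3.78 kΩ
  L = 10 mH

Step 1 — Angular frequency: ω = 2π·f = 2π·250 = 1571 rad/s.
Step 2 — Component impedances:
  R1: Z = R = 65.9 Ω
  R2: Z = R = 3780 Ω
  L: Z = jωL = j·1571·0.01 = 0 + j15.71 Ω
Step 3 — Parallel branch: R2 || L = 1/(1/R2 + 1/L) = 0.06527 + j15.71 Ω.
Step 4 — Series with R1: Z_total = R1 + (R2 || L) = 65.97 + j15.71 Ω = 67.81∠13.4° Ω.
Step 5 — Power factor: PF = cos(φ) = Re(Z)/|Z| = 65.965/67.81 = 0.9728.
Step 6 — Type: Im(Z) = 15.71 ⇒ lagging (phase φ = 13.4°).

PF = 0.9728 (lagging, φ = 13.4°)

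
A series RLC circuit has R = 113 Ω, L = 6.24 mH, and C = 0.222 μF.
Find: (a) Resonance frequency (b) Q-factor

Step 1 — Resonance condition Im(Z)=0 gives ω₀ = 1/√(LC).
Step 2 — ω₀ = 1/√(0.00624·2.22e-07) = 2.687e+04 rad/s.
Step 3 — f₀ = ω₀/(2π) = 4276 Hz.
Step 4 — Series Q: Q = ω₀L/R = 2.687e+04·0.00624/113 = 1.484.

(a) f₀ = 4276 Hz  (b) Q = 1.484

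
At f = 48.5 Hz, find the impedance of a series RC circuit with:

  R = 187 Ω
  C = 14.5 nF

Step 1 — Angular frequency: ω = 2π·f = 2π·48.5 = 304.7 rad/s.
Step 2 — Component impedances:
  R: Z = R = 187 Ω
  C: Z = 1/(jωC) = -j/(ω·C) = 0 - j2.263e+05 Ω
Step 3 — Series combination: Z_total = R + C = 187 - j2.263e+05 Ω = 2.263e+05∠-90.0° Ω.

Z = 187 - j2.263e+05 Ω = 2.263e+05∠-90.0° Ω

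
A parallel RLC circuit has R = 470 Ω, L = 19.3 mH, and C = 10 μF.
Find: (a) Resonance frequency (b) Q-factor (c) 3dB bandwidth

Step 1 — Resonance: ω₀ = 1/√(LC) = 1/√(0.0193·1e-05) = 2276 rad/s.
Step 2 — f₀ = ω₀/(2π) = 362.3 Hz.
Step 3 — Parallel Q: Q = R/(ω₀L) = 470/(2276·0.0193) = 10.7.
Step 4 — Bandwidth: Δω = ω₀/Q = 212.8 rad/s; BW = Δω/(2π) = 33.86 Hz.

(a) f₀ = 362.3 Hz  (b) Q = 10.7  (c) BW = 33.86 Hz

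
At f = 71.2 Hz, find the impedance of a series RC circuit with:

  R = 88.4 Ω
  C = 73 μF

Step 1 — Angular frequency: ω = 2π·f = 2π·71.2 = 447.4 rad/s.
Step 2 — Component impedances:
  R: Z = R = 88.4 Ω
  C: Z = 1/(jωC) = -j/(ω·C) = 0 - j30.62 Ω
Step 3 — Series combination: Z_total = R + C = 88.4 - j30.62 Ω = 93.55∠-19.1° Ω.

Z = 88.4 - j30.62 Ω = 93.55∠-19.1° Ω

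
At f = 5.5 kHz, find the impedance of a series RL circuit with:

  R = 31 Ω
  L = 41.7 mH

Step 1 — Angular frequency: ω = 2π·f = 2π·5500 = 3.456e+04 rad/s.
Step 2 — Component impedances:
  R: Z = R = 31 Ω
  L: Z = jωL = j·3.456e+04·0.0417 = 0 + j1441 Ω
Step 3 — Series combination: Z_total = R + L = 31 + j1441 Ω = 1441∠88.8° Ω.

Z = 31 + j1441 Ω = 1441∠88.8° Ω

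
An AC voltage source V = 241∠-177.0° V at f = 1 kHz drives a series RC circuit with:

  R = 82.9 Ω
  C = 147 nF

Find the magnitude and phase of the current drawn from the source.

Step 1 — Angular frequency: ω = 2π·f = 2π·1000 = 6283 rad/s.
Step 2 — Component impedances:
  R: Z = R = 82.9 Ω
  C: Z = 1/(jωC) = -j/(ω·C) = 0 - j1083 Ω
Step 3 — Series combination: Z_total = R + C = 82.9 - j1083 Ω = 1086∠-85.6° Ω.
Step 4 — Source phasor: V = 241∠-177.0° V = -240.7 - j12.61 V.
Step 5 — Ohm's law: I = V / Z_total = (-240.7 - j12.61) / (82.9 - j1083) = -0.005339 - j0.2219 A.
Step 6 — Convert to polar: |I| = 0.2219 A, ∠I = -91.4°.

I = 0.2219∠-91.4° A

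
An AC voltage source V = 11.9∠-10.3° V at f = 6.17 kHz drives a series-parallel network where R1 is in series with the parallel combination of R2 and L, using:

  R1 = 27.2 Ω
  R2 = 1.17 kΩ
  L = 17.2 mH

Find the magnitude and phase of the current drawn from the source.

Step 1 — Angular frequency: ω = 2π·f = 2π·6170 = 3.877e+04 rad/s.
Step 2 — Component impedances:
  R1: Z = R = 27.2 Ω
  R2: Z = R = 1170 Ω
  L: Z = jωL = j·3.877e+04·0.0172 = 0 + j666.8 Ω
Step 3 — Parallel branch: R2 || L = 1/(1/R2 + 1/L) = 286.8 + j503.3 Ω.
Step 4 — Series with R1: Z_total = R1 + (R2 || L) = 314 + j503.3 Ω = 593.3∠58.0° Ω.
Step 5 — Source phasor: V = 11.9∠-10.3° V = 11.71 - j2.128 V.
Step 6 — Ohm's law: I = V / Z_total = (11.71 - j2.128) / (314 + j503.3) = 0.007404 - j0.01864 A.
Step 7 — Convert to polar: |I| = 0.02006 A, ∠I = -68.3°.

I = 0.02006∠-68.3° A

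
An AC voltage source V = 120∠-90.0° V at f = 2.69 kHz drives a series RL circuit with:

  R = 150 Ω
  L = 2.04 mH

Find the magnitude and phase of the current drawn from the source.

Step 1 — Angular frequency: ω = 2π·f = 2π·2690 = 1.69e+04 rad/s.
Step 2 — Component impedances:
  R: Z = R = 150 Ω
  L: Z = jωL = j·1.69e+04·0.00204 = 0 + j34.48 Ω
Step 3 — Series combination: Z_total = R + L = 150 + j34.48 Ω = 153.9∠12.9° Ω.
Step 4 — Source phasor: V = 120∠-90.0° V = 0 - j120 V.
Step 5 — Ohm's law: I = V / Z_total = (0 - j120) / (150 + j34.48) = -0.1747 - j0.7599 A.
Step 6 — Convert to polar: |I| = 0.7797 A, ∠I = -102.9°.

I = 0.7797∠-102.9° A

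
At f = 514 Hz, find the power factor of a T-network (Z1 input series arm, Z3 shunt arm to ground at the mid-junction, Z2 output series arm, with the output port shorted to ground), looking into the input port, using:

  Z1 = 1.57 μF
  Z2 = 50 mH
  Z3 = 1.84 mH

Step 1 — Angular frequency: ω = 2π·f = 2π·514 = 3230 rad/s.
Step 2 — Component impedances:
  Z1: Z = 1/(jωC) = -j/(ω·C) = 0 - j197.2 Ω
  Z2: Z = jωL = j·3230·0.05 = 0 + j161.5 Ω
  Z3: Z = jωL = j·3230·0.00184 = 0 + j5.942 Ω
Step 3 — With the output port shorted to ground, the output series arm Z2 runs from the junction to ground; the shunt arm Z3 also runs from the junction to ground. They appear in parallel: Z3 || Z2 = 0 + j5.731 Ω.
Step 4 — Series with input arm Z1: Z_in = Z1 + (Z3 || Z2) = 0 - j191.5 Ω = 191.5∠-90.0° Ω.
Step 5 — Power factor: PF = cos(φ) = Re(Z)/|Z| = 0/191.5 = 0.
Step 6 — Type: Im(Z) = -191.5 ⇒ leading (phase φ = -90.0°).

PF = 0 (leading, φ = -90.0°)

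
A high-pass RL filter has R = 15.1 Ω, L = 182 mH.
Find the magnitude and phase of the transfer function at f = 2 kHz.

Step 1 — Angular frequency: ω = 2π·2000 = 1.257e+04 rad/s.
Step 2 — Transfer function: H(jω) = jωL/(R + jωL).
Step 3 — Numerator jωL = j·2287; denominator R + jωL = 15.1 + j2287.
Step 4 — H = 1 + j0.006602.
Step 5 — Magnitude: |H| = 1 (-0.0 dB); phase: φ = 0.4°.

|H| = 1 (-0.0 dB), φ = 0.4°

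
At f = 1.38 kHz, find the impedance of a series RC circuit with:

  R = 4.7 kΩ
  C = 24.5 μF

Step 1 — Angular frequency: ω = 2π·f = 2π·1380 = 8671 rad/s.
Step 2 — Component impedances:
  R: Z = R = 4700 Ω
  C: Z = 1/(jωC) = -j/(ω·C) = 0 - j4.707 Ω
Step 3 — Series combination: Z_total = R + C = 4700 - j4.707 Ω = 4700∠-0.1° Ω.

Z = 4700 - j4.707 Ω = 4700∠-0.1° Ω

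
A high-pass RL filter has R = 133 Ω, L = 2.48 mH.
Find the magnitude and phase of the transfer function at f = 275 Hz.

Step 1 — Angular frequency: ω = 2π·275 = 1728 rad/s.
Step 2 — Transfer function: H(jω) = jωL/(R + jωL).
Step 3 — Numerator jωL = j·4.285; denominator R + jωL = 133 + j4.285.
Step 4 — H = 0.001037 + j0.03219.
Step 5 — Magnitude: |H| = 0.0322 (-29.8 dB); phase: φ = 88.2°.

|H| = 0.0322 (-29.8 dB), φ = 88.2°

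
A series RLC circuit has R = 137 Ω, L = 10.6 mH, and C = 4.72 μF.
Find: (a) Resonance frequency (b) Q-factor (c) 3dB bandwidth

Step 1 — Resonance: ω₀ = 1/√(LC) = 1/√(0.0106·4.72e-06) = 4471 rad/s.
Step 2 — f₀ = ω₀/(2π) = 711.5 Hz.
Step 3 — Series Q: Q = ω₀L/R = 4471·0.0106/137 = 0.3459.
Step 4 — Bandwidth: Δω = ω₀/Q = 1.292e+04 rad/s; BW = Δω/(2π) = 2057 Hz.

(a) f₀ = 711.5 Hz  (b) Q = 0.3459  (c) BW = 2057 Hz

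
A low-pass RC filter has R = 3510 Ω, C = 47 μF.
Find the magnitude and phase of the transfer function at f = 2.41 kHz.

Step 1 — Angular frequency: ω = 2π·2410 = 1.514e+04 rad/s.
Step 2 — Transfer function: H(jω) = 1/(1 + jωRC).
Step 3 — Denominator: 1 + jωRC = 1 + j·1.514e+04·3510·4.7e-05 = 1 + j2498.
Step 4 — H = 1.602e-07 - j0.0004003.
Step 5 — Magnitude: |H| = 0.0004003 (-68.0 dB); phase: φ = -90.0°.

|H| = 0.0004003 (-68.0 dB), φ = -90.0°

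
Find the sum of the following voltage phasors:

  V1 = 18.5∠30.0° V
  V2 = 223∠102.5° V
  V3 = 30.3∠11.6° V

Step 1 — Convert each phasor to rectangular form:
  V1 = 18.5·(cos(30.0°) + j·sin(30.0°)) = 16.02 + j9.25 V
  V2 = 223·(cos(102.5°) + j·sin(102.5°)) = -48.27 + j217.7 V
  V3 = 30.3·(cos(11.6°) + j·sin(11.6°)) = 29.68 + j6.093 V
Step 2 — Sum components: V_total = -2.563 + j233.1 V.
Step 3 — Convert to polar: |V_total| = 233.1 V, ∠V_total = 90.6°.

V_total = 233.1∠90.6° V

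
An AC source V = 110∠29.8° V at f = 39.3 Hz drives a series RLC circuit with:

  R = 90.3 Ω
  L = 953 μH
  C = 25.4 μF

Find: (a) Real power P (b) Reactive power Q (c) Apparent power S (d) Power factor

Step 1 — Angular frequency: ω = 2π·f = 2π·39.3 = 246.9 rad/s.
Step 2 — Component impedances:
  R: Z = R = 90.3 Ω
  L: Z = jωL = j·246.9·0.000953 = 0 + j0.2353 Ω
  C: Z = 1/(jωC) = -j/(ω·C) = 0 - j159.4 Ω
Step 3 — Series combination: Z_total = R + L + C = 90.3 - j159.2 Ω = 183∠-60.4° Ω.
Step 4 — Source phasor: V = 110∠29.8° V = 95.45 + j54.67 V.
Step 5 — Current: I = V / Z = -0.002498 + j0.601 A = 0.601∠90.2° A.
Step 6 — Complex power: S = V·I* = 32.62 - j57.5 VA.
Step 7 — Real power: P = Re(S) = 32.62 W.
Step 8 — Reactive power: Q = Im(S) = -57.5 VAR.
Step 9 — Apparent power: |S| = 66.11 VA.
Step 10 — Power factor: PF = P/|S| = 0.4934 (leading).

(a) P = 32.62 W  (b) Q = -57.5 VAR  (c) S = 66.11 VA  (d) PF = 0.4934 (leading)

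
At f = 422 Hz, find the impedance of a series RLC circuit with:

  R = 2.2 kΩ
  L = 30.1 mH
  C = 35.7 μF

Step 1 — Angular frequency: ω = 2π·f = 2π·422 = 2652 rad/s.
Step 2 — Component impedances:
  R: Z = R = 2200 Ω
  L: Z = jωL = j·2652·0.0301 = 0 + j79.81 Ω
  C: Z = 1/(jωC) = -j/(ω·C) = 0 - j10.56 Ω
Step 3 — Series combination: Z_total = R + L + C = 2200 + j69.25 Ω = 2201∠1.8° Ω.

Z = 2200 + j69.25 Ω = 2201∠1.8° Ω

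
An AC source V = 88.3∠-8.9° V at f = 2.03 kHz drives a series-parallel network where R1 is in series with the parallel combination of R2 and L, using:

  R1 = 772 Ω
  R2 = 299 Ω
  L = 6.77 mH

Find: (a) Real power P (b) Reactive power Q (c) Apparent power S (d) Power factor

Step 1 — Angular frequency: ω = 2π·f = 2π·2030 = 1.275e+04 rad/s.
Step 2 — Component impedances:
  R1: Z = R = 772 Ω
  R2: Z = R = 299 Ω
  L: Z = jωL = j·1.275e+04·0.00677 = 0 + j86.35 Ω
Step 3 — Parallel branch: R2 || L = 1/(1/R2 + 1/L) = 23.02 + j79.7 Ω.
Step 4 — Series with R1: Z_total = R1 + (R2 || L) = 795 + j79.7 Ω = 799∠5.7° Ω.
Step 5 — Source phasor: V = 88.3∠-8.9° V = 87.24 - j13.66 V.
Step 6 — Current: I = V / Z = 0.1069 - j0.0279 A = 0.1105∠-14.6° A.
Step 7 — Complex power: S = V·I* = 9.71 + j0.9734 VA.
Step 8 — Real power: P = Re(S) = 9.71 W.
Step 9 — Reactive power: Q = Im(S) = 0.9734 VAR.
Step 10 — Apparent power: |S| = 9.758 VA.
Step 11 — Power factor: PF = P/|S| = 0.995 (lagging).

(a) P = 9.71 W  (b) Q = 0.9734 VAR  (c) S = 9.758 VA  (d) PF = 0.995 (lagging)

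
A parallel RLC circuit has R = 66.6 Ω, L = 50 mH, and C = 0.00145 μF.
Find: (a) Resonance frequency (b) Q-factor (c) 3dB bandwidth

Step 1 — Resonance: ω₀ = 1/√(LC) = 1/√(0.05·1.45e-09) = 1.174e+05 rad/s.
Step 2 — f₀ = ω₀/(2π) = 1.869e+04 Hz.
Step 3 — Parallel Q: Q = R/(ω₀L) = 66.6/(1.174e+05·0.05) = 0.01134.
Step 4 — Bandwidth: Δω = ω₀/Q = 1.036e+07 rad/s; BW = Δω/(2π) = 1.648e+06 Hz.

(a) f₀ = 1.869e+04 Hz  (b) Q = 0.01134  (c) BW = 1.648e+06 Hz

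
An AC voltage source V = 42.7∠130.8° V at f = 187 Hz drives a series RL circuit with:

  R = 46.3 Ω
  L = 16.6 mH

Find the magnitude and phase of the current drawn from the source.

Step 1 — Angular frequency: ω = 2π·f = 2π·187 = 1175 rad/s.
Step 2 — Component impedances:
  R: Z = R = 46.3 Ω
  L: Z = jωL = j·1175·0.0166 = 0 + j19.5 Ω
Step 3 — Series combination: Z_total = R + L = 46.3 + j19.5 Ω = 50.24∠22.8° Ω.
Step 4 — Source phasor: V = 42.7∠130.8° V = -27.9 + j32.32 V.
Step 5 — Ohm's law: I = V / Z_total = (-27.9 + j32.32) / (46.3 + j19.5) = -0.262 + j0.8085 A.
Step 6 — Convert to polar: |I| = 0.8499 A, ∠I = 108.0°.

I = 0.8499∠108.0° A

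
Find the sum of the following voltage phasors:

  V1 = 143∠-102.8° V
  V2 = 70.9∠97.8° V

Step 1 — Convert each phasor to rectangular form:
  V1 = 143·(cos(-102.8°) + j·sin(-102.8°)) = -31.68 - j139.4 V
  V2 = 70.9·(cos(97.8°) + j·sin(97.8°)) = -9.622 + j70.24 V
Step 2 — Sum components: V_total = -41.3 - j69.2 V.
Step 3 — Convert to polar: |V_total| = 80.59 V, ∠V_total = -120.8°.

V_total = 80.59∠-120.8° V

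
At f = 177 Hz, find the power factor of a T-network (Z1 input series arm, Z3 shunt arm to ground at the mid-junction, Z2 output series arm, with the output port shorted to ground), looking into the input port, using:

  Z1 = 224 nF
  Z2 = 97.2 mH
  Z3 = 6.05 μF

Step 1 — Angular frequency: ω = 2π·f = 2π·177 = 1112 rad/s.
Step 2 — Component impedances:
  Z1: Z = 1/(jωC) = -j/(ω·C) = 0 - j4014 Ω
  Z2: Z = jωL = j·1112·0.0972 = 0 + j108.1 Ω
  Z3: Z = 1/(jωC) = -j/(ω·C) = 0 - j148.6 Ω
Step 3 — With the output port shorted to ground, the output series arm Z2 runs from the junction to ground; the shunt arm Z3 also runs from the junction to ground. They appear in parallel: Z3 || Z2 = 0 + j396.4 Ω.
Step 4 — Series with input arm Z1: Z_in = Z1 + (Z3 || Z2) = 0 - j3618 Ω = 3618∠-90.0° Ω.
Step 5 — Power factor: PF = cos(φ) = Re(Z)/|Z| = 0/3618 = 0.
Step 6 — Type: Im(Z) = -3618 ⇒ leading (phase φ = -90.0°).

PF = 0 (leading, φ = -90.0°)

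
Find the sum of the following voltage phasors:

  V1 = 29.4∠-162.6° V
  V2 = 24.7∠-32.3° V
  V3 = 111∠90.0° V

Step 1 — Convert each phasor to rectangular form:
  V1 = 29.4·(cos(-162.6°) + j·sin(-162.6°)) = -28.05 - j8.792 V
  V2 = 24.7·(cos(-32.3°) + j·sin(-32.3°)) = 20.88 - j13.2 V
  V3 = 111·(cos(90.0°) + j·sin(90.0°)) = 0 + j111 V
Step 2 — Sum components: V_total = -7.177 + j89.01 V.
Step 3 — Convert to polar: |V_total| = 89.3 V, ∠V_total = 94.6°.

V_total = 89.3∠94.6° V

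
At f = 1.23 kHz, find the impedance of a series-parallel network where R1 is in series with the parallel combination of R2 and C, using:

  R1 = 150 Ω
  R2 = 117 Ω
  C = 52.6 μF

Step 1 — Angular frequency: ω = 2π·f = 2π·1230 = 7728 rad/s.
Step 2 — Component impedances:
  R1: Z = R = 150 Ω
  R2: Z = R = 117 Ω
  C: Z = 1/(jωC) = -j/(ω·C) = 0 - j2.46 Ω
Step 3 — Parallel branch: R2 || C = 1/(1/R2 + 1/C) = 0.0517 - j2.459 Ω.
Step 4 — Series with R1: Z_total = R1 + (R2 || C) = 150.1 - j2.459 Ω = 150.1∠-0.9° Ω.

Z = 150.1 - j2.459 Ω = 150.1∠-0.9° Ω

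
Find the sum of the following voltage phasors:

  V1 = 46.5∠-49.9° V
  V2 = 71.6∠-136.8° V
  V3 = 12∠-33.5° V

Step 1 — Convert each phasor to rectangular form:
  V1 = 46.5·(cos(-49.9°) + j·sin(-49.9°)) = 29.95 - j35.57 V
  V2 = 71.6·(cos(-136.8°) + j·sin(-136.8°)) = -52.19 - j49.01 V
  V3 = 12·(cos(-33.5°) + j·sin(-33.5°)) = 10.01 - j6.623 V
Step 2 — Sum components: V_total = -12.24 - j91.21 V.
Step 3 — Convert to polar: |V_total| = 92.02 V, ∠V_total = -97.6°.

V_total = 92.02∠-97.6° V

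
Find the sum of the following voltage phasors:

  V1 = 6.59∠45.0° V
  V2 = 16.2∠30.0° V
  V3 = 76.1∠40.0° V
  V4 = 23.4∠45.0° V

Step 1 — Convert each phasor to rectangular form:
  V1 = 6.59·(cos(45.0°) + j·sin(45.0°)) = 4.66 + j4.66 V
  V2 = 16.2·(cos(30.0°) + j·sin(30.0°)) = 14.03 + j8.1 V
  V3 = 76.1·(cos(40.0°) + j·sin(40.0°)) = 58.3 + j48.92 V
  V4 = 23.4·(cos(45.0°) + j·sin(45.0°)) = 16.55 + j16.55 V
Step 2 — Sum components: V_total = 93.53 + j78.22 V.
Step 3 — Convert to polar: |V_total| = 121.9 V, ∠V_total = 39.9°.

V_total = 121.9∠39.9° V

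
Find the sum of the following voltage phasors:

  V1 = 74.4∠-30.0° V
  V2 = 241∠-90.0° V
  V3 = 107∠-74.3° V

Step 1 — Convert each phasor to rectangular form:
  V1 = 74.4·(cos(-30.0°) + j·sin(-30.0°)) = 64.43 - j37.2 V
  V2 = 241·(cos(-90.0°) + j·sin(-90.0°)) = 0 - j241 V
  V3 = 107·(cos(-74.3°) + j·sin(-74.3°)) = 28.95 - j103 V
Step 2 — Sum components: V_total = 93.39 - j381.2 V.
Step 3 — Convert to polar: |V_total| = 392.5 V, ∠V_total = -76.2°.

V_total = 392.5∠-76.2° V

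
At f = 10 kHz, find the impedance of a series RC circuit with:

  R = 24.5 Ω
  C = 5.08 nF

Step 1 — Angular frequency: ω = 2π·f = 2π·1e+04 = 6.283e+04 rad/s.
Step 2 — Component impedances:
  R: Z = R = 24.5 Ω
  C: Z = 1/(jωC) = -j/(ω·C) = 0 - j3133 Ω
Step 3 — Series combination: Z_total = R + C = 24.5 - j3133 Ω = 3133∠-89.6° Ω.

Z = 24.5 - j3133 Ω = 3133∠-89.6° Ω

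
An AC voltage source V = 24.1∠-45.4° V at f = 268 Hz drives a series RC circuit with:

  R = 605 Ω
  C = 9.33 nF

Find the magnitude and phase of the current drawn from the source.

Step 1 — Angular frequency: ω = 2π·f = 2π·268 = 1684 rad/s.
Step 2 — Component impedances:
  R: Z = R = 605 Ω
  C: Z = 1/(jωC) = -j/(ω·C) = 0 - j6.365e+04 Ω
Step 3 — Series combination: Z_total = R + C = 605 - j6.365e+04 Ω = 6.365e+04∠-89.5° Ω.
Step 4 — Source phasor: V = 24.1∠-45.4° V = 16.92 - j17.16 V.
Step 5 — Ohm's law: I = V / Z_total = (16.92 - j17.16) / (605 - j6.365e+04) = 0.0002721 + j0.0002633 A.
Step 6 — Convert to polar: |I| = 0.0003786 A, ∠I = 44.1°.

I = 0.0003786∠44.1° A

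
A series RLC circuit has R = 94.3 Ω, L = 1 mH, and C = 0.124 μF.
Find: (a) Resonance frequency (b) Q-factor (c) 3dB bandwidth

Step 1 — Resonance: ω₀ = 1/√(LC) = 1/√(0.001·1.24e-07) = 8.98e+04 rad/s.
Step 2 — f₀ = ω₀/(2π) = 1.429e+04 Hz.
Step 3 — Series Q: Q = ω₀L/R = 8.98e+04·0.001/94.3 = 0.9523.
Step 4 — Bandwidth: Δω = ω₀/Q = 9.43e+04 rad/s; BW = Δω/(2π) = 1.501e+04 Hz.

(a) f₀ = 1.429e+04 Hz  (b) Q = 0.9523  (c) BW = 1.501e+04 Hz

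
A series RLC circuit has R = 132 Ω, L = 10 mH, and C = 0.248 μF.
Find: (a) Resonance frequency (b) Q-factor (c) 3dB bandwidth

Step 1 — Resonance: ω₀ = 1/√(LC) = 1/√(0.01·2.48e-07) = 2.008e+04 rad/s.
Step 2 — f₀ = ω₀/(2π) = 3196 Hz.
Step 3 — Series Q: Q = ω₀L/R = 2.008e+04·0.01/132 = 1.521.
Step 4 — Bandwidth: Δω = ω₀/Q = 1.32e+04 rad/s; BW = Δω/(2π) = 2101 Hz.

(a) f₀ = 3196 Hz  (b) Q = 1.521  (c) BW = 2101 Hz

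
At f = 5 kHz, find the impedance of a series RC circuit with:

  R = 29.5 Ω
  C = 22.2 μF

Step 1 — Angular frequency: ω = 2π·f = 2π·5000 = 3.142e+04 rad/s.
Step 2 — Component impedances:
  R: Z = R = 29.5 Ω
  C: Z = 1/(jωC) = -j/(ω·C) = 0 - j1.434 Ω
Step 3 — Series combination: Z_total = R + C = 29.5 - j1.434 Ω = 29.53∠-2.8° Ω.

Z = 29.5 - j1.434 Ω = 29.53∠-2.8° Ω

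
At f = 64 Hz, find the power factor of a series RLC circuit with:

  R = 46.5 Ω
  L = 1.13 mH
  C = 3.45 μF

Step 1 — Angular frequency: ω = 2π·f = 2π·64 = 402.1 rad/s.
Step 2 — Component impedances:
  R: Z = R = 46.5 Ω
  L: Z = jωL = j·402.1·0.00113 = 0 + j0.4544 Ω
  C: Z = 1/(jωC) = -j/(ω·C) = 0 - j720.8 Ω
Step 3 — Series combination: Z_total = R + L + C = 46.5 - j720.4 Ω = 721.9∠-86.3° Ω.
Step 4 — Power factor: PF = cos(φ) = Re(Z)/|Z| = 46.5/721.86 = 0.06442.
Step 5 — Type: Im(Z) = -720.4 ⇒ leading (phase φ = -86.3°).

PF = 0.06442 (leading, φ = -86.3°)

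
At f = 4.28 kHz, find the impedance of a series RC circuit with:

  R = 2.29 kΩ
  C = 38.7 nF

Step 1 — Angular frequency: ω = 2π·f = 2π·4280 = 2.689e+04 rad/s.
Step 2 — Component impedances:
  R: Z = R = 2290 Ω
  C: Z = 1/(jωC) = -j/(ω·C) = 0 - j960.9 Ω
Step 3 — Series combination: Z_total = R + C = 2290 - j960.9 Ω = 2483∠-22.8° Ω.

Z = 2290 - j960.9 Ω = 2483∠-22.8° Ω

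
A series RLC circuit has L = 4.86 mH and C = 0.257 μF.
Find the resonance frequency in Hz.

Step 1 — Resonance condition Im(Z)=0 gives ω₀ = 1/√(LC).
Step 2 — ω₀ = 1/√(0.00486·2.57e-07) = 2.83e+04 rad/s.
Step 3 — f₀ = ω₀/(2π) = 4503 Hz.

f₀ = 4503 Hz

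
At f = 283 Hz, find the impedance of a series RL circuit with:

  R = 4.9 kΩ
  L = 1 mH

Step 1 — Angular frequency: ω = 2π·f = 2π·283 = 1778 rad/s.
Step 2 — Component impedances:
  R: Z = R = 4900 Ω
  L: Z = jωL = j·1778·0.001 = 0 + j1.778 Ω
Step 3 — Series combination: Z_total = R + L = 4900 + j1.778 Ω = 4900∠0.0° Ω.

Z = 4900 + j1.778 Ω = 4900∠0.0° Ω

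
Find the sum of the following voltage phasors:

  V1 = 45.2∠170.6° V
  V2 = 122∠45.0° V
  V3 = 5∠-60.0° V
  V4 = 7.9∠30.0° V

Step 1 — Convert each phasor to rectangular form:
  V1 = 45.2·(cos(170.6°) + j·sin(170.6°)) = -44.59 + j7.382 V
  V2 = 122·(cos(45.0°) + j·sin(45.0°)) = 86.27 + j86.27 V
  V3 = 5·(cos(-60.0°) + j·sin(-60.0°)) = 2.5 - j4.33 V
  V4 = 7.9·(cos(30.0°) + j·sin(30.0°)) = 6.842 + j3.95 V
Step 2 — Sum components: V_total = 51.02 + j93.27 V.
Step 3 — Convert to polar: |V_total| = 106.3 V, ∠V_total = 61.3°.

V_total = 106.3∠61.3° V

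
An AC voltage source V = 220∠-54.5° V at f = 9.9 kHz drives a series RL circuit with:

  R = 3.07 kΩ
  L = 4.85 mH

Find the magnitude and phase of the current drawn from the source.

Step 1 — Angular frequency: ω = 2π·f = 2π·9900 = 6.22e+04 rad/s.
Step 2 — Component impedances:
  R: Z = R = 3070 Ω
  L: Z = jωL = j·6.22e+04·0.00485 = 0 + j301.7 Ω
Step 3 — Series combination: Z_total = R + L = 3070 + j301.7 Ω = 3085∠5.6° Ω.
Step 4 — Source phasor: V = 220∠-54.5° V = 127.8 - j179.1 V.
Step 5 — Ohm's law: I = V / Z_total = (127.8 - j179.1) / (3070 + j301.7) = 0.03554 - j0.06183 A.
Step 6 — Convert to polar: |I| = 0.07132 A, ∠I = -60.1°.

I = 0.07132∠-60.1° A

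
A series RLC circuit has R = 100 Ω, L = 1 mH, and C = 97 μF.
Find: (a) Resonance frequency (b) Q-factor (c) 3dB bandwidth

Step 1 — Resonance: ω₀ = 1/√(LC) = 1/√(0.001·9.7e-05) = 3211 rad/s.
Step 2 — f₀ = ω₀/(2π) = 511 Hz.
Step 3 — Series Q: Q = ω₀L/R = 3211·0.001/100 = 0.03211.
Step 4 — Bandwidth: Δω = ω₀/Q = 1e+05 rad/s; BW = Δω/(2π) = 1.592e+04 Hz.

(a) f₀ = 511 Hz  (b) Q = 0.03211  (c) BW = 1.592e+04 Hz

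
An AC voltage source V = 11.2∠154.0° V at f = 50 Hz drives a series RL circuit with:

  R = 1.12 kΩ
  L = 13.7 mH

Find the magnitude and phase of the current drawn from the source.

Step 1 — Angular frequency: ω = 2π·f = 2π·50 = 314.2 rad/s.
Step 2 — Component impedances:
  R: Z = R = 1120 Ω
  L: Z = jωL = j·314.2·0.0137 = 0 + j4.304 Ω
Step 3 — Series combination: Z_total = R + L = 1120 + j4.304 Ω = 1120∠0.2° Ω.
Step 4 — Source phasor: V = 11.2∠154.0° V = -10.07 + j4.91 V.
Step 5 — Ohm's law: I = V / Z_total = (-10.07 + j4.91) / (1120 + j4.304) = -0.008971 + j0.004418 A.
Step 6 — Convert to polar: |I| = 0.01 A, ∠I = 153.8°.

I = 0.01∠153.8° A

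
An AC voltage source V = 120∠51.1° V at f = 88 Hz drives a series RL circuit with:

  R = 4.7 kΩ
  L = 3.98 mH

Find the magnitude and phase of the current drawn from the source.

Step 1 — Angular frequency: ω = 2π·f = 2π·88 = 552.9 rad/s.
Step 2 — Component impedances:
  R: Z = R = 4700 Ω
  L: Z = jωL = j·552.9·0.00398 = 0 + j2.201 Ω
Step 3 — Series combination: Z_total = R + L = 4700 + j2.201 Ω = 4700∠0.0° Ω.
Step 4 — Source phasor: V = 120∠51.1° V = 75.36 + j93.39 V.
Step 5 — Ohm's law: I = V / Z_total = (75.36 + j93.39) / (4700 + j2.201) = 0.01604 + j0.01986 A.
Step 6 — Convert to polar: |I| = 0.02553 A, ∠I = 51.1°.

I = 0.02553∠51.1° A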